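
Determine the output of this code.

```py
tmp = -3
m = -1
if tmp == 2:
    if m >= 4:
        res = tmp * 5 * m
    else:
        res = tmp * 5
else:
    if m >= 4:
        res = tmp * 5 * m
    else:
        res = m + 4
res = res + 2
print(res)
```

5

tmp=-3, m=-1
tmp == 2 is False; m >= 4 is False
→ res = m + 4 = 3
res = 3+2 = 5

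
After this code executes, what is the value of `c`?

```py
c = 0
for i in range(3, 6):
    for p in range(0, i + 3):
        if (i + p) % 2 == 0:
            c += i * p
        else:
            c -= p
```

i=3,p=0: odd sum, c = 0-0 = 0
i=3,p=1: even sum, c = 0+3 = 3
i=3,p=2: odd sum, c = 3-2 = 1
i=3,p=3: even sum, c = 1+9 = 10
i=3,p=4: odd sum, c = 10-4 = 6
i=3,p=5: even sum, c = 6+15 = 21
i=4,p=0: even sum, c = 21+0 = 21
i=4,p=1: odd sum, c = 21-1 = 20
i=4,p=2: even sum, c = 20+8 = 28
i=4,p=3: odd sum, c = 28-3 = 25
i=4,p=4: even sum, c = 25+16 = 41
i=4,p=5: odd sum, c = 41-5 = 36
i=4,p=6: even sum, c = 36+24 = 60
i=5,p=0: odd sum, c = 60-0 = 60
i=5,p=1: even sum, c = 60+5 = 65
i=5,p=2: odd sum, c = 65-2 = 63
i=5,p=3: even sum, c = 63+15 = 78
i=5,p=4: odd sum, c = 78-4 = 74
i=5,p=5: even sum, c = 74+25 = 99
i=5,p=6: odd sum, c = 99-6 = 93
i=5,p=7: even sum, c = 93+35 = 128

128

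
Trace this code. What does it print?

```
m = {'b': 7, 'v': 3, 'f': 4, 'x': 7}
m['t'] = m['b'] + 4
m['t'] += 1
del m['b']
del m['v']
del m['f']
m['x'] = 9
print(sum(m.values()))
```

21

m['t'] = m['b']+4 = 11 → {'b': 7, 'v': 3, 'f': 4, 'x': 7, 't': 11}
m['t'] = 11+1 = 12 → {'b': 7, 'v': 3, 'f': 4, 'x': 7, 't': 12}
del 'b' → {'v': 3, 'f': 4, 'x': 7, 't': 12}
del 'v' → {'f': 4, 'x': 7, 't': 12}
del 'f' → {'x': 7, 't': 12}
m['x'] = 9 → {'x': 9, 't': 12}
sum of values = 21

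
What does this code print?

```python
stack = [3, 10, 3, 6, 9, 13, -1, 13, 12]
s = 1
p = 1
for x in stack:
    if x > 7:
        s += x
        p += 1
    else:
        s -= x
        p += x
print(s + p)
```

x=3: not >7, s = 1-3 = -2; p=4
x=10: >7, s = (-2)+10 = 8; p=5
x=3: not >7, s = 8-3 = 5; p=8
x=6: not >7, s = 5-6 = -1; p=14
x=9: >7, s = (-1)+9 = 8; p=15
x=13: >7, s = 8+13 = 21; p=16
x=-1: not >7, s = 21-(-1) = 22; p=15
x=13: >7, s = 22+13 = 35; p=16
x=12: >7, s = 35+12 = 47; p=17
s+p = 47+17 = 64

64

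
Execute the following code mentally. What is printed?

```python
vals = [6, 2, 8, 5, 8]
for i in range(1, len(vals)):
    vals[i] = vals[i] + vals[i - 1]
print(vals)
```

[6, 8, 16, 21, 29]

i=1: vals[1] = 2+6 = 8 → [6, 8, 8, 5, 8]
i=2: vals[2] = 8+8 = 16 → [6, 8, 16, 5, 8]
i=3: vals[3] = 5+16 = 21 → [6, 8, 16, 21, 8]
i=4: vals[4] = 8+21 = 29 → [6, 8, 16, 21, 29]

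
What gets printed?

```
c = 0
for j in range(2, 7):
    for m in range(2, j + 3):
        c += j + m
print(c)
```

j=2,m=2: c = 0+4 = 4
j=2,m=3: c = 4+5 = 9
j=2,m=4: c = 9+6 = 15
j=3,m=2: c = 15+5 = 20
j=3,m=3: c = 20+6 = 26
j=3,m=4: c = 26+7 = 33
j=3,m=5: c = 33+8 = 41
j=4,m=2: c = 41+6 = 47
j=4,m=3: c = 47+7 = 54
j=4,m=4: c = 54+8 = 62
j=4,m=5: c = 62+9 = 71
j=4,m=6: c = 71+10 = 81
j=5,m=2: c = 81+7 = 88
j=5,m=3: c = 88+8 = 96
j=5,m=4: c = 96+9 = 105
j=5,m=5: c = 105+10 = 115
j=5,m=6: c = 115+11 = 126
j=5,m=7: c = 126+12 = 138
j=6,m=2: c = 138+8 = 146
j=6,m=3: c = 146+9 = 155
j=6,m=4: c = 155+10 = 165
j=6,m=5: c = 165+11 = 176
j=6,m=6: c = 176+12 = 188
j=6,m=7: c = 188+13 = 201
j=6,m=8: c = 201+14 = 215

215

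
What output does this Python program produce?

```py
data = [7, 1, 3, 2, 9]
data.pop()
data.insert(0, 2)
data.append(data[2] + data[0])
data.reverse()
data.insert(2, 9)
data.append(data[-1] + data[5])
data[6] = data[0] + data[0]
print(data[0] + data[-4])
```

4

pop() removes 9 → [7, 1, 3, 2]
insert 2 at 0 → [2, 7, 1, 3, 2]
append data[2]+data[0] = 1+2 = 3 → [2, 7, 1, 3, 2, 3]
reverse → [3, 2, 3, 1, 7, 2]
insert 9 at 2 → [3, 2, 9, 3, 1, 7, 2]
append data[-1]+data[5] = 2+7 = 9 → [3, 2, 9, 3, 1, 7, 2, 9]
data[6] = data[0]+data[0] = 3+3 = 6 → [3, 2, 9, 3, 1, 7, 6, 9]
data[0]+data[-4] = 3+1 = 4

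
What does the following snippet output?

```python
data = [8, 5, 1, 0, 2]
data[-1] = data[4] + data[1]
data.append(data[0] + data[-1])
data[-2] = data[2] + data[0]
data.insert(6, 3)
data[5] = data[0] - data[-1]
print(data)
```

[8, 5, 1, 0, 9, 5, 3]

data[-1] = data[4]+data[1] = 2+5 = 7 → [8, 5, 1, 0, 7]
append data[0]+data[-1] = 8+7 = 15 → [8, 5, 1, 0, 7, 15]
data[-2] = data[2]+data[0] = 1+8 = 9 → [8, 5, 1, 0, 9, 15]
insert 3 at 6 → [8, 5, 1, 0, 9, 15, 3]
data[5] = data[0]-data[-1] = 8-3 = 5 → [8, 5, 1, 0, 9, 5, 3]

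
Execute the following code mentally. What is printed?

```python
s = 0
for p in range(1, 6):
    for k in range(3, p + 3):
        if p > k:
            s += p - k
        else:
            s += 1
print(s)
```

p=1,k=3: not 1>3, s = 0+1 = 1
p=2,k=3: not 2>3, s = 1+1 = 2
p=2,k=4: not 2>4, s = 2+1 = 3
p=3,k=3: not 3>3, s = 3+1 = 4
p=3,k=4: not 3>4, s = 4+1 = 5
p=3,k=5: not 3>5, s = 5+1 = 6
p=4,k=3: 4>3, s = 6+1 = 7
p=4,k=4: not 4>4, s = 7+1 = 8
p=4,k=5: not 4>5, s = 8+1 = 9
p=4,k=6: not 4>6, s = 9+1 = 10
p=5,k=3: 5>3, s = 10+2 = 12
p=5,k=4: 5>4, s = 12+1 = 13
p=5,k=5: not 5>5, s = 13+1 = 14
p=5,k=6: not 5>6, s = 14+1 = 15
p=5,k=7: not 5>7, s = 15+1 = 16

16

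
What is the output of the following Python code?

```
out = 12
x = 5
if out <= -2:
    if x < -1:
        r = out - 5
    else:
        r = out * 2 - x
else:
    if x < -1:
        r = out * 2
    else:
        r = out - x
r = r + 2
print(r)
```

9

out=12, x=5
out <= -2 is False; x < -1 is False
→ r = out - x = 7
r = 7+2 = 9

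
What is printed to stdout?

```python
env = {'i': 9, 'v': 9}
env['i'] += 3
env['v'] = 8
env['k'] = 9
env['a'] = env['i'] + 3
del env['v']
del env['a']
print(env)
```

{'i': 12, 'k': 9}

env['i'] = 9+3 = 12 → {'i': 12, 'v': 9}
env['v'] = 8 → {'i': 12, 'v': 8}
env['k'] = 9 → {'i': 12, 'v': 8, 'k': 9}
env['a'] = env['i']+3 = 15 → {'i': 12, 'v': 8, 'k': 9, 'a': 15}
del 'v' → {'i': 12, 'k': 9, 'a': 15}
del 'a' → {'i': 12, 'k': 9}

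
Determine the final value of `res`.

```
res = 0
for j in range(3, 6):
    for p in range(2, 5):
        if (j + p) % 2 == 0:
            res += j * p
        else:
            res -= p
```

33

j=3,p=2: odd sum, res = 0-2 = -2
j=3,p=3: even sum, res = (-2)+9 = 7
j=3,p=4: odd sum, res = 7-4 = 3
j=4,p=2: even sum, res = 3+8 = 11
j=4,p=3: odd sum, res = 11-3 = 8
j=4,p=4: even sum, res = 8+16 = 24
j=5,p=2: odd sum, res = 24-2 = 22
j=5,p=3: even sum, res = 22+15 = 37
j=5,p=4: odd sum, res = 37-4 = 33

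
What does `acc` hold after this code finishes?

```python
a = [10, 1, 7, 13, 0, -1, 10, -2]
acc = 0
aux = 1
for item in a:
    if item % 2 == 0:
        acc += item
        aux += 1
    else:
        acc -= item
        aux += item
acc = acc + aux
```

23

item=10: even, acc = 0+10 = 10; aux=2
item=1: not even, acc = 10-1 = 9; aux=3
item=7: not even, acc = 9-7 = 2; aux=10
item=13: not even, acc = 2-13 = -11; aux=23
item=0: even, acc = (-11)+0 = -11; aux=24
item=-1: not even, acc = (-11)-(-1) = -10; aux=23
item=10: even, acc = (-10)+10 = 0; aux=24
item=-2: even, acc = 0+(-2) = -2; aux=25
acc+aux = (-2)+25 = 23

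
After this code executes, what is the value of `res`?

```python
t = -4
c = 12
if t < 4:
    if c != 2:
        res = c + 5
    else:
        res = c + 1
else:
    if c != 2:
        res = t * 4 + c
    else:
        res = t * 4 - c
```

17

t=-4, c=12
t < 4 is True; c != 2 is True
→ res = c + 5 = 17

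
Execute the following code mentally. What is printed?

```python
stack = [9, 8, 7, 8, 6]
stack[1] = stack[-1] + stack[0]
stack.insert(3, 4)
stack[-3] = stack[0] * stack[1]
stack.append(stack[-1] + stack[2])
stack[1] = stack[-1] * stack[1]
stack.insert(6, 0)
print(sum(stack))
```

stack[1] = stack[-1]+stack[0] = 6+9 = 15 → [9, 15, 7, 8, 6]
insert 4 at 3 → [9, 15, 7, 4, 8, 6]
stack[-3] = stack[0]*stack[1] = 9*15 = 135 → [9, 15, 7, 135, 8, 6]
append stack[-1]+stack[2] = 6+7 = 13 → [9, 15, 7, 135, 8, 6, 13]
stack[1] = stack[-1]*stack[1] = 13*15 = 195 → [9, 195, 7, 135, 8, 6, 13]
insert 0 at 6 → [9, 195, 7, 135, 8, 6, 0, 13]
sum = 373

373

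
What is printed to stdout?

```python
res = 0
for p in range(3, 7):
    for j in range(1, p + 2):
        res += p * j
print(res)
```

363

p=3,j=1: res = 0+3 = 3
p=3,j=2: res = 3+6 = 9
p=3,j=3: res = 9+9 = 18
p=3,j=4: res = 18+12 = 30
p=4,j=1: res = 30+4 = 34
p=4,j=2: res = 34+8 = 42
p=4,j=3: res = 42+12 = 54
p=4,j=4: res = 54+16 = 70
p=4,j=5: res = 70+20 = 90
p=5,j=1: res = 90+5 = 95
p=5,j=2: res = 95+10 = 105
p=5,j=3: res = 105+15 = 120
p=5,j=4: res = 120+20 = 140
p=5,j=5: res = 140+25 = 165
p=5,j=6: res = 165+30 = 195
p=6,j=1: res = 195+6 = 201
p=6,j=2: res = 201+12 = 213
p=6,j=3: res = 213+18 = 231
p=6,j=4: res = 231+24 = 255
p=6,j=5: res = 255+30 = 285
p=6,j=6: res = 285+36 = 321
p=6,j=7: res = 321+42 = 363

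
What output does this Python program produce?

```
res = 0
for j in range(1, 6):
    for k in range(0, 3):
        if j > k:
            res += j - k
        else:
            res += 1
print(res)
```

j=1,k=0: 1>0, res = 0+1 = 1
j=1,k=1: not 1>1, res = 1+1 = 2
j=1,k=2: not 1>2, res = 2+1 = 3
j=2,k=0: 2>0, res = 3+2 = 5
j=2,k=1: 2>1, res = 5+1 = 6
j=2,k=2: not 2>2, res = 6+1 = 7
j=3,k=0: 3>0, res = 7+3 = 10
j=3,k=1: 3>1, res = 10+2 = 12
j=3,k=2: 3>2, res = 12+1 = 13
j=4,k=0: 4>0, res = 13+4 = 17
j=4,k=1: 4>1, res = 17+3 = 20
j=4,k=2: 4>2, res = 20+2 = 22
j=5,k=0: 5>0, res = 22+5 = 27
j=5,k=1: 5>1, res = 27+4 = 31
j=5,k=2: 5>2, res = 31+3 = 34

34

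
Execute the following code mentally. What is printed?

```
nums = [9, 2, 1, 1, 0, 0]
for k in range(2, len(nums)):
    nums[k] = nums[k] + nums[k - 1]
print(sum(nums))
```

26

k=2: nums[2] = 1+2 = 3 → [9, 2, 3, 1, 0, 0]
k=3: nums[3] = 1+3 = 4 → [9, 2, 3, 4, 0, 0]
k=4: nums[4] = 0+4 = 4 → [9, 2, 3, 4, 4, 0]
k=5: nums[5] = 0+4 = 4 → [9, 2, 3, 4, 4, 4]
sum = 26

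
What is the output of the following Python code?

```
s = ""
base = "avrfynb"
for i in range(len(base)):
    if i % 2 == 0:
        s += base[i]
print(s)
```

i=0: add 'a' → 'a'
i=1: skip
i=2: add 'r' → 'ar'
i=3: skip
i=4: add 'y' → 'ary'
i=5: skip
i=6: add 'b' → 'aryb'

aryb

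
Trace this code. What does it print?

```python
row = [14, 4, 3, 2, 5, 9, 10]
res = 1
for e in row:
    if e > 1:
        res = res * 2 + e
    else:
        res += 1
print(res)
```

e=14: >1, res = 1*2+14 = 16
e=4: >1, res = 16*2+4 = 36
e=3: >1, res = 36*2+3 = 75
e=2: >1, res = 75*2+2 = 152
e=5: >1, res = 152*2+5 = 309
e=9: >1, res = 309*2+9 = 627
e=10: >1, res = 627*2+10 = 1264

1264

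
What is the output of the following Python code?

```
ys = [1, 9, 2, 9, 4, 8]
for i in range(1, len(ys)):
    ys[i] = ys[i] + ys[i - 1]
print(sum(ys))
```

102

i=1: ys[1] = 9+1 = 10 → [1, 10, 2, 9, 4, 8]
i=2: ys[2] = 2+10 = 12 → [1, 10, 12, 9, 4, 8]
i=3: ys[3] = 9+12 = 21 → [1, 10, 12, 21, 4, 8]
i=4: ys[4] = 4+21 = 25 → [1, 10, 12, 21, 25, 8]
i=5: ys[5] = 8+25 = 33 → [1, 10, 12, 21, 25, 33]
sum = 102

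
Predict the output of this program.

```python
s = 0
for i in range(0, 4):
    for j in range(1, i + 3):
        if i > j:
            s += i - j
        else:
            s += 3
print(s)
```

37

i=0,j=1: not 0>1, s = 0+3 = 3
i=0,j=2: not 0>2, s = 3+3 = 6
i=1,j=1: not 1>1, s = 6+3 = 9
i=1,j=2: not 1>2, s = 9+3 = 12
i=1,j=3: not 1>3, s = 12+3 = 15
i=2,j=1: 2>1, s = 15+1 = 16
i=2,j=2: not 2>2, s = 16+3 = 19
i=2,j=3: not 2>3, s = 19+3 = 22
i=2,j=4: not 2>4, s = 22+3 = 25
i=3,j=1: 3>1, s = 25+2 = 27
i=3,j=2: 3>2, s = 27+1 = 28
i=3,j=3: not 3>3, s = 28+3 = 31
i=3,j=4: not 3>4, s = 31+3 = 34
i=3,j=5: not 3>5, s = 34+3 = 37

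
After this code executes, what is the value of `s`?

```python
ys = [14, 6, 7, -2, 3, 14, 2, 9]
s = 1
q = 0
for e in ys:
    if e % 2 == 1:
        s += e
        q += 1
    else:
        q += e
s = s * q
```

e=14: not odd; q=14
e=6: not odd; q=20
e=7: odd, s = 1+7 = 8; q=21
e=-2: not odd; q=19
e=3: odd, s = 8+3 = 11; q=20
e=14: not odd; q=34
e=2: not odd; q=36
e=9: odd, s = 11+9 = 20; q=37
s*q = 20*37 = 740

740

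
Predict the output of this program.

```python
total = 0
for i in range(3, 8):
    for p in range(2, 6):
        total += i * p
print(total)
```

350

i=3,p=2: total = 0+6 = 6
i=3,p=3: total = 6+9 = 15
i=3,p=4: total = 15+12 = 27
i=3,p=5: total = 27+15 = 42
i=4,p=2: total = 42+8 = 50
i=4,p=3: total = 50+12 = 62
i=4,p=4: total = 62+16 = 78
i=4,p=5: total = 78+20 = 98
i=5,p=2: total = 98+10 = 108
i=5,p=3: total = 108+15 = 123
i=5,p=4: total = 123+20 = 143
i=5,p=5: total = 143+25 = 168
i=6,p=2: total = 168+12 = 180
i=6,p=3: total = 180+18 = 198
i=6,p=4: total = 198+24 = 222
i=6,p=5: total = 222+30 = 252
i=7,p=2: total = 252+14 = 266
i=7,p=3: total = 266+21 = 287
i=7,p=4: total = 287+28 = 315
i=7,p=5: total = 315+35 = 350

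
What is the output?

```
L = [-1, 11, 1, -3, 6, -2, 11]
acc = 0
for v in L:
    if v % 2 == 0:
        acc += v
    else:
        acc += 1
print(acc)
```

v=-1: not even, acc = 0+1 = 1
v=11: not even, acc = 1+1 = 2
v=1: not even, acc = 2+1 = 3
v=-3: not even, acc = 3+1 = 4
v=6: even, acc = 4+6 = 10
v=-2: even, acc = 10+(-2) = 8
v=11: not even, acc = 8+1 = 9

9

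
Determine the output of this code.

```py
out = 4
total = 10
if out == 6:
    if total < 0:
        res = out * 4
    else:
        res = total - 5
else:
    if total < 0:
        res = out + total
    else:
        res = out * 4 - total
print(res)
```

out=4, total=10
out == 6 is False; total < 0 is False
→ res = out * 4 - total = 6

6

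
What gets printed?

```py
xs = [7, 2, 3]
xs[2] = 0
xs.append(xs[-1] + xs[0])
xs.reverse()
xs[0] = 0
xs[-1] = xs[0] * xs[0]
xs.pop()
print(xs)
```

xs[2] = 0 → [7, 2, 0]
append xs[-1]+xs[0] = 0+7 = 7 → [7, 2, 0, 7]
reverse → [7, 0, 2, 7]
xs[0] = 0 → [0, 0, 2, 7]
xs[-1] = xs[0]*xs[0] = 0*0 = 0 → [0, 0, 2, 0]
pop() removes 0 → [0, 0, 2]

[0, 0, 2]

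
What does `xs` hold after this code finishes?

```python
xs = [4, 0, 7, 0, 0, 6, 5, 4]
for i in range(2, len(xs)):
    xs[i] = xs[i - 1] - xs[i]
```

[4, 0, -7, -7, -7, -13, -18, -22]

i=2: xs[2] = 0-7 = -7 → [4, 0, -7, 0, 0, 6, 5, 4]
i=3: xs[3] = (-7)-0 = -7 → [4, 0, -7, -7, 0, 6, 5, 4]
i=4: xs[4] = (-7)-0 = -7 → [4, 0, -7, -7, -7, 6, 5, 4]
i=5: xs[5] = (-7)-6 = -13 → [4, 0, -7, -7, -7, -13, 5, 4]
i=6: xs[6] = (-13)-5 = -18 → [4, 0, -7, -7, -7, -13, -18, 4]
i=7: xs[7] = (-18)-4 = -22 → [4, 0, -7, -7, -7, -13, -18, -22]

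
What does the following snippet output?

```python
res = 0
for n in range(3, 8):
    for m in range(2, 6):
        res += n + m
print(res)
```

170

n=3,m=2: res = 0+5 = 5
n=3,m=3: res = 5+6 = 11
n=3,m=4: res = 11+7 = 18
n=3,m=5: res = 18+8 = 26
n=4,m=2: res = 26+6 = 32
n=4,m=3: res = 32+7 = 39
n=4,m=4: res = 39+8 = 47
n=4,m=5: res = 47+9 = 56
n=5,m=2: res = 56+7 = 63
n=5,m=3: res = 63+8 = 71
n=5,m=4: res = 71+9 = 80
n=5,m=5: res = 80+10 = 90
n=6,m=2: res = 90+8 = 98
n=6,m=3: res = 98+9 = 107
n=6,m=4: res = 107+10 = 117
n=6,m=5: res = 117+11 = 128
n=7,m=2: res = 128+9 = 137
n=7,m=3: res = 137+10 = 147
n=7,m=4: res = 147+11 = 158
n=7,m=5: res = 158+12 = 170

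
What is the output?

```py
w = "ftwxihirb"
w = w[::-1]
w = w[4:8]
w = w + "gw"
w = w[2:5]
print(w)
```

reverse → 'brihixwtf'
slice [4:8] → 'ixwt'
+ 'gw' → 'ixwtgw'
slice [2:5] → 'wtg'

wtg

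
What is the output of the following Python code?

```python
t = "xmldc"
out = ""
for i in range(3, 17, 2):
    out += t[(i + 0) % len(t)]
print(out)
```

dxlcmdx

i=3: add t[3]='d' → 'd'
i=5: add t[0]='x' → 'dx'
i=7: add t[2]='l' → 'dxl'
i=9: add t[4]='c' → 'dxlc'
i=11: add t[1]='m' → 'dxlcm'
i=13: add t[3]='d' → 'dxlcmd'
i=15: add t[0]='x' → 'dxlcmdx'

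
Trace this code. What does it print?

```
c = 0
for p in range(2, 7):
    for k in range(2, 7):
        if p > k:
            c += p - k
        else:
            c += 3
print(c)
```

p=2,k=2: not 2>2, c = 0+3 = 3
p=2,k=3: not 2>3, c = 3+3 = 6
p=2,k=4: not 2>4, c = 6+3 = 9
p=2,k=5: not 2>5, c = 9+3 = 12
p=2,k=6: not 2>6, c = 12+3 = 15
p=3,k=2: 3>2, c = 15+1 = 16
p=3,k=3: not 3>3, c = 16+3 = 19
p=3,k=4: not 3>4, c = 19+3 = 22
p=3,k=5: not 3>5, c = 22+3 = 25
p=3,k=6: not 3>6, c = 25+3 = 28
p=4,k=2: 4>2, c = 28+2 = 30
p=4,k=3: 4>3, c = 30+1 = 31
p=4,k=4: not 4>4, c = 31+3 = 34
p=4,k=5: not 4>5, c = 34+3 = 37
p=4,k=6: not 4>6, c = 37+3 = 40
p=5,k=2: 5>2, c = 40+3 = 43
p=5,k=3: 5>3, c = 43+2 = 45
p=5,k=4: 5>4, c = 45+1 = 46
p=5,k=5: not 5>5, c = 46+3 = 49
p=5,k=6: not 5>6, c = 49+3 = 52
p=6,k=2: 6>2, c = 52+4 = 56
p=6,k=3: 6>3, c = 56+3 = 59
p=6,k=4: 6>4, c = 59+2 = 61
p=6,k=5: 6>5, c = 61+1 = 62
p=6,k=6: not 6>6, c = 62+3 = 65

65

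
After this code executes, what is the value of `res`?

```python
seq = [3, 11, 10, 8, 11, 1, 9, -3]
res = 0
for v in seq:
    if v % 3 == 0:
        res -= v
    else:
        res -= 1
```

-14

v=3: %3==0, res = 0-3 = -3
v=11: not %3==0, res = (-3)-1 = -4
v=10: not %3==0, res = (-4)-1 = -5
v=8: not %3==0, res = (-5)-1 = -6
v=11: not %3==0, res = (-6)-1 = -7
v=1: not %3==0, res = (-7)-1 = -8
v=9: %3==0, res = (-8)-9 = -17
v=-3: %3==0, res = (-17)-(-3) = -14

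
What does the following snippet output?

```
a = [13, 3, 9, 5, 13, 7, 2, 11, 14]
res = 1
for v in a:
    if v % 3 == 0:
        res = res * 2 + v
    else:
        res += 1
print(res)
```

29

v=13: not %3==0, res = 1+1 = 2
v=3: %3==0, res = 2*2+3 = 7
v=9: %3==0, res = 7*2+9 = 23
v=5: not %3==0, res = 23+1 = 24
v=13: not %3==0, res = 24+1 = 25
v=7: not %3==0, res = 25+1 = 26
v=2: not %3==0, res = 26+1 = 27
v=11: not %3==0, res = 27+1 = 28
v=14: not %3==0, res = 28+1 = 29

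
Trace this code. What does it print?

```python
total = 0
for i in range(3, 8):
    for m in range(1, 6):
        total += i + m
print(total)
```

200

i=3,m=1: total = 0+4 = 4
i=3,m=2: total = 4+5 = 9
i=3,m=3: total = 9+6 = 15
i=3,m=4: total = 15+7 = 22
i=3,m=5: total = 22+8 = 30
i=4,m=1: total = 30+5 = 35
i=4,m=2: total = 35+6 = 41
i=4,m=3: total = 41+7 = 48
i=4,m=4: total = 48+8 = 56
i=4,m=5: total = 56+9 = 65
i=5,m=1: total = 65+6 = 71
i=5,m=2: total = 71+7 = 78
i=5,m=3: total = 78+8 = 86
i=5,m=4: total = 86+9 = 95
i=5,m=5: total = 95+10 = 105
i=6,m=1: total = 105+7 = 112
i=6,m=2: total = 112+8 = 120
i=6,m=3: total = 120+9 = 129
i=6,m=4: total = 129+10 = 139
i=6,m=5: total = 139+11 = 150
i=7,m=1: total = 150+8 = 158
i=7,m=2: total = 158+9 = 167
i=7,m=3: total = 167+10 = 177
i=7,m=4: total = 177+11 = 188
i=7,m=5: total = 188+12 = 200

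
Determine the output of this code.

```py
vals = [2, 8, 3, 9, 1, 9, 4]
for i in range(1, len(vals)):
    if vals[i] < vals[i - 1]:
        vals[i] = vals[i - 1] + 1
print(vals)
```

i=1: 8>=2, unchanged → [2, 8, 3, 9, 1, 9, 4]
i=2: 3<8, vals[2] = 8+1 = 9 → [2, 8, 9, 9, 1, 9, 4]
i=3: 9>=9, unchanged → [2, 8, 9, 9, 1, 9, 4]
i=4: 1<9, vals[4] = 9+1 = 10 → [2, 8, 9, 9, 10, 9, 4]
i=5: 9<10, vals[5] = 10+1 = 11 → [2, 8, 9, 9, 10, 11, 4]
i=6: 4<11, vals[6] = 11+1 = 12 → [2, 8, 9, 9, 10, 11, 12]

[2, 8, 9, 9, 10, 11, 12]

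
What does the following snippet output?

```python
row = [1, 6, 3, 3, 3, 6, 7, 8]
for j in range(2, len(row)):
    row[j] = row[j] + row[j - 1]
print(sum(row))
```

128

j=2: row[2] = 3+6 = 9 → [1, 6, 9, 3, 3, 6, 7, 8]
j=3: row[3] = 3+9 = 12 → [1, 6, 9, 12, 3, 6, 7, 8]
j=4: row[4] = 3+12 = 15 → [1, 6, 9, 12, 15, 6, 7, 8]
j=5: row[5] = 6+15 = 21 → [1, 6, 9, 12, 15, 21, 7, 8]
j=6: row[6] = 7+21 = 28 → [1, 6, 9, 12, 15, 21, 28, 8]
j=7: row[7] = 8+28 = 36 → [1, 6, 9, 12, 15, 21, 28, 36]
sum = 128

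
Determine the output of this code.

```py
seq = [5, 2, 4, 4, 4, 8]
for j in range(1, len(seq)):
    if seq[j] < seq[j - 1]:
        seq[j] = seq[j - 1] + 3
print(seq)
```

[5, 8, 11, 14, 17, 20]

j=1: 2<5, seq[1] = 5+3 = 8 → [5, 8, 4, 4, 4, 8]
j=2: 4<8, seq[2] = 8+3 = 11 → [5, 8, 11, 4, 4, 8]
j=3: 4<11, seq[3] = 11+3 = 14 → [5, 8, 11, 14, 4, 8]
j=4: 4<14, seq[4] = 14+3 = 17 → [5, 8, 11, 14, 17, 8]
j=5: 8<17, seq[5] = 17+3 = 20 → [5, 8, 11, 14, 17, 20]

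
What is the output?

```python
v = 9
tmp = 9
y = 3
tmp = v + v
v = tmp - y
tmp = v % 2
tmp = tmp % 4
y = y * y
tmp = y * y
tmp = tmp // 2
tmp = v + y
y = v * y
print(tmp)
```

24

tmp = 9+9 = 18
v = 18-3 = 15
tmp = 15%2 = 1
tmp = 1%4 = 1
y = 3*3 = 9
tmp = 9*9 = 81
tmp = 81//2 = 40
tmp = 15+9 = 24
y = 15*9 = 135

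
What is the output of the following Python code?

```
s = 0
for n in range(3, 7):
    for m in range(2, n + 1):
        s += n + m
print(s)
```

116

n=3,m=2: s = 0+5 = 5
n=3,m=3: s = 5+6 = 11
n=4,m=2: s = 11+6 = 17
n=4,m=3: s = 17+7 = 24
n=4,m=4: s = 24+8 = 32
n=5,m=2: s = 32+7 = 39
n=5,m=3: s = 39+8 = 47
n=5,m=4: s = 47+9 = 56
n=5,m=5: s = 56+10 = 66
n=6,m=2: s = 66+8 = 74
n=6,m=3: s = 74+9 = 83
n=6,m=4: s = 83+10 = 93
n=6,m=5: s = 93+11 = 104
n=6,m=6: s = 104+12 = 116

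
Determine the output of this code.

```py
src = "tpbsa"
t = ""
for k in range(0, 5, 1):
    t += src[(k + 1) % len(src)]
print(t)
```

pbsat

k=0: add src[1]='p' → 'p'
k=1: add src[2]='b' → 'pb'
k=2: add src[3]='s' → 'pbs'
k=3: add src[4]='a' → 'pbsa'
k=4: add src[0]='t' → 'pbsat'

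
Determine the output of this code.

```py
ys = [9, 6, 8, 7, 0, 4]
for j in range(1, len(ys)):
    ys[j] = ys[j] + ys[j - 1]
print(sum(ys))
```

j=1: ys[1] = 6+9 = 15 → [9, 15, 8, 7, 0, 4]
j=2: ys[2] = 8+15 = 23 → [9, 15, 23, 7, 0, 4]
j=3: ys[3] = 7+23 = 30 → [9, 15, 23, 30, 0, 4]
j=4: ys[4] = 0+30 = 30 → [9, 15, 23, 30, 30, 4]
j=5: ys[5] = 4+30 = 34 → [9, 15, 23, 30, 30, 34]
sum = 141

141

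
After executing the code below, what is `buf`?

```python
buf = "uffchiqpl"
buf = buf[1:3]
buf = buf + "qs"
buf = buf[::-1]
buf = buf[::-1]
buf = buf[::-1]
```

slice [1:3] → 'ff'
+ 'qs' → 'ffqs'
reverse → 'sqff'
reverse → 'ffqs'
reverse → 'sqff'

'sqff'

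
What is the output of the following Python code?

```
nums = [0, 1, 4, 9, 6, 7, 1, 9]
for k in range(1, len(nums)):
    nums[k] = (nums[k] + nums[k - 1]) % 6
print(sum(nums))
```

k=1: nums[1] = (1+0)%6 = 1 → [0, 1, 4, 9, 6, 7, 1, 9]
k=2: nums[2] = (4+1)%6 = 5 → [0, 1, 5, 9, 6, 7, 1, 9]
k=3: nums[3] = (9+5)%6 = 2 → [0, 1, 5, 2, 6, 7, 1, 9]
k=4: nums[4] = (6+2)%6 = 2 → [0, 1, 5, 2, 2, 7, 1, 9]
k=5: nums[5] = (7+2)%6 = 3 → [0, 1, 5, 2, 2, 3, 1, 9]
k=6: nums[6] = (1+3)%6 = 4 → [0, 1, 5, 2, 2, 3, 4, 9]
k=7: nums[7] = (9+4)%6 = 1 → [0, 1, 5, 2, 2, 3, 4, 1]
sum = 18

18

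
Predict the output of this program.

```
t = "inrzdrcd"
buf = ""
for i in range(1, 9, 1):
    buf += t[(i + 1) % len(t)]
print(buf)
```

i=1: add t[2]='r' → 'r'
i=2: add t[3]='z' → 'rz'
i=3: add t[4]='d' → 'rzd'
i=4: add t[5]='r' → 'rzdr'
i=5: add t[6]='c' → 'rzdrc'
i=6: add t[7]='d' → 'rzdrcd'
i=7: add t[0]='i' → 'rzdrcdi'
i=8: add t[1]='n' → 'rzdrcdin'

rzdrcdin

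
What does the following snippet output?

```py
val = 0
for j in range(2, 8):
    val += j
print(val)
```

j=2: val = 0+2 = 2
j=3: val = 2+3 = 5
j=4: val = 5+4 = 9
j=5: val = 9+5 = 14
j=6: val = 14+6 = 20
j=7: val = 20+7 = 27

27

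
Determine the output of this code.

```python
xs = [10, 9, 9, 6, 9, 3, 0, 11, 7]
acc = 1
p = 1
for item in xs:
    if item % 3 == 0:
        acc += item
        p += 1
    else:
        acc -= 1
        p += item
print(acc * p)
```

1190

item=10: not %3==0, acc = 1-1 = 0; p=11
item=9: %3==0, acc = 0+9 = 9; p=12
item=9: %3==0, acc = 9+9 = 18; p=13
item=6: %3==0, acc = 18+6 = 24; p=14
item=9: %3==0, acc = 24+9 = 33; p=15
item=3: %3==0, acc = 33+3 = 36; p=16
item=0: %3==0, acc = 36+0 = 36; p=17
item=11: not %3==0, acc = 36-1 = 35; p=28
item=7: not %3==0, acc = 35-1 = 34; p=35
acc*p = 34*35 = 1190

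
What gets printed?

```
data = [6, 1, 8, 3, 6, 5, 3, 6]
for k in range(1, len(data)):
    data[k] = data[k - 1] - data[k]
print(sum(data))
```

-73

k=1: data[1] = 6-1 = 5 → [6, 5, 8, 3, 6, 5, 3, 6]
k=2: data[2] = 5-8 = -3 → [6, 5, -3, 3, 6, 5, 3, 6]
k=3: data[3] = (-3)-3 = -6 → [6, 5, -3, -6, 6, 5, 3, 6]
k=4: data[4] = (-6)-6 = -12 → [6, 5, -3, -6, -12, 5, 3, 6]
k=5: data[5] = (-12)-5 = -17 → [6, 5, -3, -6, -12, -17, 3, 6]
k=6: data[6] = (-17)-3 = -20 → [6, 5, -3, -6, -12, -17, -20, 6]
k=7: data[7] = (-20)-6 = -26 → [6, 5, -3, -6, -12, -17, -20, -26]
sum = -73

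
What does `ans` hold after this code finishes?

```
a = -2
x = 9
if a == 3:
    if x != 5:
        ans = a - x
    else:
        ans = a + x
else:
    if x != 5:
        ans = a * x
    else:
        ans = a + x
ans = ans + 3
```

-15

a=-2, x=9
a == 3 is False; x != 5 is True
→ ans = a * x = -18
ans = (-18)+3 = -15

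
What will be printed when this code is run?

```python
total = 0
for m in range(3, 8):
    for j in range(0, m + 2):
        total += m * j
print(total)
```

615

m=3,j=0: total = 0+0 = 0
m=3,j=1: total = 0+3 = 3
m=3,j=2: total = 3+6 = 9
m=3,j=3: total = 9+9 = 18
m=3,j=4: total = 18+12 = 30
m=4,j=0: total = 30+0 = 30
m=4,j=1: total = 30+4 = 34
m=4,j=2: total = 34+8 = 42
m=4,j=3: total = 42+12 = 54
m=4,j=4: total = 54+16 = 70
m=4,j=5: total = 70+20 = 90
m=5,j=0: total = 90+0 = 90
m=5,j=1: total = 90+5 = 95
m=5,j=2: total = 95+10 = 105
m=5,j=3: total = 105+15 = 120
m=5,j=4: total = 120+20 = 140
m=5,j=5: total = 140+25 = 165
m=5,j=6: total = 165+30 = 195
m=6,j=0: total = 195+0 = 195
m=6,j=1: total = 195+6 = 201
m=6,j=2: total = 201+12 = 213
m=6,j=3: total = 213+18 = 231
m=6,j=4: total = 231+24 = 255
m=6,j=5: total = 255+30 = 285
m=6,j=6: total = 285+36 = 321
m=6,j=7: total = 321+42 = 363
m=7,j=0: total = 363+0 = 363
m=7,j=1: total = 363+7 = 370
m=7,j=2: total = 370+14 = 384
m=7,j=3: total = 384+21 = 405
m=7,j=4: total = 405+28 = 433
m=7,j=5: total = 433+35 = 468
m=7,j=6: total = 468+42 = 510
m=7,j=7: total = 510+49 = 559
m=7,j=8: total = 559+56 = 615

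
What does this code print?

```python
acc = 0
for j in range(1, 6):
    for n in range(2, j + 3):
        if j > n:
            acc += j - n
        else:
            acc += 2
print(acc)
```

j=1,n=2: not 1>2, acc = 0+2 = 2
j=1,n=3: not 1>3, acc = 2+2 = 4
j=2,n=2: not 2>2, acc = 4+2 = 6
j=2,n=3: not 2>3, acc = 6+2 = 8
j=2,n=4: not 2>4, acc = 8+2 = 10
j=3,n=2: 3>2, acc = 10+1 = 11
j=3,n=3: not 3>3, acc = 11+2 = 13
j=3,n=4: not 3>4, acc = 13+2 = 15
j=3,n=5: not 3>5, acc = 15+2 = 17
j=4,n=2: 4>2, acc = 17+2 = 19
j=4,n=3: 4>3, acc = 19+1 = 20
j=4,n=4: not 4>4, acc = 20+2 = 22
j=4,n=5: not 4>5, acc = 22+2 = 24
j=4,n=6: not 4>6, acc = 24+2 = 26
j=5,n=2: 5>2, acc = 26+3 = 29
j=5,n=3: 5>3, acc = 29+2 = 31
j=5,n=4: 5>4, acc = 31+1 = 32
j=5,n=5: not 5>5, acc = 32+2 = 34
j=5,n=6: not 5>6, acc = 34+2 = 36
j=5,n=7: not 5>7, acc = 36+2 = 38

38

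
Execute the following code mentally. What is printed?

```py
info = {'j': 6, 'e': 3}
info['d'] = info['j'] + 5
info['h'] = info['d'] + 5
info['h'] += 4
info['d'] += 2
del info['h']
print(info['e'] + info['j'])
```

info['d'] = info['j']+5 = 11 → {'j': 6, 'e': 3, 'd': 11}
info['h'] = info['d']+5 = 16 → {'j': 6, 'e': 3, 'd': 11, 'h': 16}
info['h'] = 16+4 = 20 → {'j': 6, 'e': 3, 'd': 11, 'h': 20}
info['d'] = 11+2 = 13 → {'j': 6, 'e': 3, 'd': 13, 'h': 20}
del 'h' → {'j': 6, 'e': 3, 'd': 13}
info['e']+info['j'] = 3+6 = 9

9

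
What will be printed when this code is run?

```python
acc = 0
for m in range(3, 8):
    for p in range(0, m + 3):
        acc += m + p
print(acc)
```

355

m=3,p=0: acc = 0+3 = 3
m=3,p=1: acc = 3+4 = 7
m=3,p=2: acc = 7+5 = 12
m=3,p=3: acc = 12+6 = 18
m=3,p=4: acc = 18+7 = 25
m=3,p=5: acc = 25+8 = 33
m=4,p=0: acc = 33+4 = 37
m=4,p=1: acc = 37+5 = 42
m=4,p=2: acc = 42+6 = 48
m=4,p=3: acc = 48+7 = 55
m=4,p=4: acc = 55+8 = 63
m=4,p=5: acc = 63+9 = 72
m=4,p=6: acc = 72+10 = 82
m=5,p=0: acc = 82+5 = 87
m=5,p=1: acc = 87+6 = 93
m=5,p=2: acc = 93+7 = 100
m=5,p=3: acc = 100+8 = 108
m=5,p=4: acc = 108+9 = 117
m=5,p=5: acc = 117+10 = 127
m=5,p=6: acc = 127+11 = 138
m=5,p=7: acc = 138+12 = 150
m=6,p=0: acc = 150+6 = 156
m=6,p=1: acc = 156+7 = 163
m=6,p=2: acc = 163+8 = 171
m=6,p=3: acc = 171+9 = 180
m=6,p=4: acc = 180+10 = 190
m=6,p=5: acc = 190+11 = 201
m=6,p=6: acc = 201+12 = 213
m=6,p=7: acc = 213+13 = 226
m=6,p=8: acc = 226+14 = 240
m=7,p=0: acc = 240+7 = 247
m=7,p=1: acc = 247+8 = 255
m=7,p=2: acc = 255+9 = 264
m=7,p=3: acc = 264+10 = 274
m=7,p=4: acc = 274+11 = 285
m=7,p=5: acc = 285+12 = 297
m=7,p=6: acc = 297+13 = 310
m=7,p=7: acc = 310+14 = 324
m=7,p=8: acc = 324+15 = 339
m=7,p=9: acc = 339+16 = 355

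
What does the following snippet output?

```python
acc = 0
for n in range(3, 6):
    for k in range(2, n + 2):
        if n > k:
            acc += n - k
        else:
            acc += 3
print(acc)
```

28

n=3,k=2: 3>2, acc = 0+1 = 1
n=3,k=3: not 3>3, acc = 1+3 = 4
n=3,k=4: not 3>4, acc = 4+3 = 7
n=4,k=2: 4>2, acc = 7+2 = 9
n=4,k=3: 4>3, acc = 9+1 = 10
n=4,k=4: not 4>4, acc = 10+3 = 13
n=4,k=5: not 4>5, acc = 13+3 = 16
n=5,k=2: 5>2, acc = 16+3 = 19
n=5,k=3: 5>3, acc = 19+2 = 21
n=5,k=4: 5>4, acc = 21+1 = 22
n=5,k=5: not 5>5, acc = 22+3 = 25
n=5,k=6: not 5>6, acc = 25+3 = 28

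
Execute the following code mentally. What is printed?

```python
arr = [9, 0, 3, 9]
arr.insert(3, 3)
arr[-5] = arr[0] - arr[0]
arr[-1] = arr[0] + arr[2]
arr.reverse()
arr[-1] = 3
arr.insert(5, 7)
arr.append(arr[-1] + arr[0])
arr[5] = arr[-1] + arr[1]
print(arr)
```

[3, 3, 3, 0, 3, 13, 10]

insert 3 at 3 → [9, 0, 3, 3, 9]
arr[-5] = arr[0]-arr[0] = 9-9 = 0 → [0, 0, 3, 3, 9]
arr[-1] = arr[0]+arr[2] = 0+3 = 3 → [0, 0, 3, 3, 3]
reverse → [3, 3, 3, 0, 0]
arr[-1] = 3 → [3, 3, 3, 0, 3]
insert 7 at 5 → [3, 3, 3, 0, 3, 7]
append arr[-1]+arr[0] = 7+3 = 10 → [3, 3, 3, 0, 3, 7, 10]
arr[5] = arr[-1]+arr[1] = 10+3 = 13 → [3, 3, 3, 0, 3, 13, 10]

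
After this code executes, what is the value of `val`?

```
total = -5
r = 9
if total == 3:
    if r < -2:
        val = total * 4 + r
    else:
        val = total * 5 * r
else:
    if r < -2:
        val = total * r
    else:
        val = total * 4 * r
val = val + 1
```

total=-5, r=9
total == 3 is False; r < -2 is False
→ val = total * 4 * r = -180
val = (-180)+1 = -179

-179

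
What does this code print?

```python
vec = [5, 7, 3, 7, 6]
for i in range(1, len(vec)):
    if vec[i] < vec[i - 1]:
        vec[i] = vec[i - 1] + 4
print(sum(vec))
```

i=1: 7>=5, unchanged → [5, 7, 3, 7, 6]
i=2: 3<7, vec[2] = 7+4 = 11 → [5, 7, 11, 7, 6]
i=3: 7<11, vec[3] = 11+4 = 15 → [5, 7, 11, 15, 6]
i=4: 6<15, vec[4] = 15+4 = 19 → [5, 7, 11, 15, 19]
sum = 57

57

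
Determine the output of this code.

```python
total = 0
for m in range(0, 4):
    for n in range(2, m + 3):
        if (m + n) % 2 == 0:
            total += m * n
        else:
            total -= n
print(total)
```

m=0,n=2: even sum, total = 0+0 = 0
m=1,n=2: odd sum, total = 0-2 = -2
m=1,n=3: even sum, total = (-2)+3 = 1
m=2,n=2: even sum, total = 1+4 = 5
m=2,n=3: odd sum, total = 5-3 = 2
m=2,n=4: even sum, total = 2+8 = 10
m=3,n=2: odd sum, total = 10-2 = 8
m=3,n=3: even sum, total = 8+9 = 17
m=3,n=4: odd sum, total = 17-4 = 13
m=3,n=5: even sum, total = 13+15 = 28

28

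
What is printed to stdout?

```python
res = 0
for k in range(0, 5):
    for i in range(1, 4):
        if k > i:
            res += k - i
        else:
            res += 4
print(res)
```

k=0,i=1: not 0>1, res = 0+4 = 4
k=0,i=2: not 0>2, res = 4+4 = 8
k=0,i=3: not 0>3, res = 8+4 = 12
k=1,i=1: not 1>1, res = 12+4 = 16
k=1,i=2: not 1>2, res = 16+4 = 20
k=1,i=3: not 1>3, res = 20+4 = 24
k=2,i=1: 2>1, res = 24+1 = 25
k=2,i=2: not 2>2, res = 25+4 = 29
k=2,i=3: not 2>3, res = 29+4 = 33
k=3,i=1: 3>1, res = 33+2 = 35
k=3,i=2: 3>2, res = 35+1 = 36
k=3,i=3: not 3>3, res = 36+4 = 40
k=4,i=1: 4>1, res = 40+3 = 43
k=4,i=2: 4>2, res = 43+2 = 45
k=4,i=3: 4>3, res = 45+1 = 46

46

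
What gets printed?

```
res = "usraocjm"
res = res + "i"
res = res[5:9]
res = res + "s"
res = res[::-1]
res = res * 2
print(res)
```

simjcsimjc

+ 'i' → 'usraocjmi'
slice [5:9] → 'cjmi'
+ 's' → 'cjmis'
reverse → 'simjc'
repeat ×2 → 'simjcsimjc'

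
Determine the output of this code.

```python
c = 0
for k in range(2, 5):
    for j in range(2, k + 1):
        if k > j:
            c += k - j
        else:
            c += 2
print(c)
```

k=2,j=2: not 2>2, c = 0+2 = 2
k=3,j=2: 3>2, c = 2+1 = 3
k=3,j=3: not 3>3, c = 3+2 = 5
k=4,j=2: 4>2, c = 5+2 = 7
k=4,j=3: 4>3, c = 7+1 = 8
k=4,j=4: not 4>4, c = 8+2 = 10

10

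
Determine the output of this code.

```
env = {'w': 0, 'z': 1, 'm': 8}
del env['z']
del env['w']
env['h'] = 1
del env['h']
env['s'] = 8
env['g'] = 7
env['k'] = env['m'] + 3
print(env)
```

del 'z' → {'w': 0, 'm': 8}
del 'w' → {'m': 8}
env['h'] = 1 → {'m': 8, 'h': 1}
del 'h' → {'m': 8}
env['s'] = 8 → {'m': 8, 's': 8}
env['g'] = 7 → {'m': 8, 's': 8, 'g': 7}
env['k'] = env['m']+3 = 11 → {'m': 8, 's': 8, 'g': 7, 'k': 11}

{'m': 8, 's': 8, 'g': 7, 'k': 11}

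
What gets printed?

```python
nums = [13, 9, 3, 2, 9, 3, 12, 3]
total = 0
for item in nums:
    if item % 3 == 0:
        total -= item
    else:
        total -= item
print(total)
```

item=13: not %3==0, total = 0-13 = -13
item=9: %3==0, total = (-13)-9 = -22
item=3: %3==0, total = (-22)-3 = -25
item=2: not %3==0, total = (-25)-2 = -27
item=9: %3==0, total = (-27)-9 = -36
item=3: %3==0, total = (-36)-3 = -39
item=12: %3==0, total = (-39)-12 = -51
item=3: %3==0, total = (-51)-3 = -54

-54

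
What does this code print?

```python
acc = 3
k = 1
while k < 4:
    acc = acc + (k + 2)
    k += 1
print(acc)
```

k=1: acc = 3+3 = 6
k=2: acc = 6+4 = 10
k=3: acc = 10+5 = 15

15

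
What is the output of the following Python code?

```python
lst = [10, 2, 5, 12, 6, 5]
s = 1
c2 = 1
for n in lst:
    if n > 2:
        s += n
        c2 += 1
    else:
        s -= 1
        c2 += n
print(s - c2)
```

30

n=10: >2, s = 1+10 = 11; c2=2
n=2: not >2, s = 11-1 = 10; c2=4
n=5: >2, s = 10+5 = 15; c2=5
n=12: >2, s = 15+12 = 27; c2=6
n=6: >2, s = 27+6 = 33; c2=7
n=5: >2, s = 33+5 = 38; c2=8
s-c2 = 38-8 = 30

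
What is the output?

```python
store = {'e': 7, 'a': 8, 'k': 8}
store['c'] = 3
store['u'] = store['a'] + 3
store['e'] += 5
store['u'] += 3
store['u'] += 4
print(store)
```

{'e': 12, 'a': 8, 'k': 8, 'c': 3, 'u': 18}

store['c'] = 3 → {'e': 7, 'a': 8, 'k': 8, 'c': 3}
store['u'] = store['a']+3 = 11 → {'e': 7, 'a': 8, 'k': 8, 'c': 3, 'u': 11}
store['e'] = 7+5 = 12 → {'e': 12, 'a': 8, 'k': 8, 'c': 3, 'u': 11}
store['u'] = 11+3 = 14 → {'e': 12, 'a': 8, 'k': 8, 'c': 3, 'u': 14}
store['u'] = 14+4 = 18 → {'e': 12, 'a': 8, 'k': 8, 'c': 3, 'u': 18}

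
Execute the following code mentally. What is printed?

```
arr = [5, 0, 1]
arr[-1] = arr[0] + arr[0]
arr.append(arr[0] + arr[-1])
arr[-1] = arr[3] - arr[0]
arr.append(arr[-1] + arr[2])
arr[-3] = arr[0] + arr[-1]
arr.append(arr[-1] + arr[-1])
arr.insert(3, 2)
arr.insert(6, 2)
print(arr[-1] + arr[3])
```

arr[-1] = arr[0]+arr[0] = 5+5 = 10 → [5, 0, 10]
append arr[0]+arr[-1] = 5+10 = 15 → [5, 0, 10, 15]
arr[-1] = arr[3]-arr[0] = 15-5 = 10 → [5, 0, 10, 10]
append arr[-1]+arr[2] = 10+10 = 20 → [5, 0, 10, 10, 20]
arr[-3] = arr[0]+arr[-1] = 5+20 = 25 → [5, 0, 25, 10, 20]
append arr[-1]+arr[-1] = 20+20 = 40 → [5, 0, 25, 10, 20, 40]
insert 2 at 3 → [5, 0, 25, 2, 10, 20, 40]
insert 2 at 6 → [5, 0, 25, 2, 10, 20, 2, 40]
arr[-1]+arr[3] = 40+2 = 42

42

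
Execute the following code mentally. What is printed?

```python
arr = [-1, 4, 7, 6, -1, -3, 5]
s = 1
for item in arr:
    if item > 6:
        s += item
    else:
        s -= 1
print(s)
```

2

item=-1: not >6, s = 1-1 = 0
item=4: not >6, s = 0-1 = -1
item=7: >6, s = (-1)+7 = 6
item=6: not >6, s = 6-1 = 5
item=-1: not >6, s = 5-1 = 4
item=-3: not >6, s = 4-1 = 3
item=5: not >6, s = 3-1 = 2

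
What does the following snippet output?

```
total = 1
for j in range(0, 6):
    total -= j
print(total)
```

-14

j=0: total = 1-0 = 1
j=1: total = 1-1 = 0
j=2: total = 0-2 = -2
j=3: total = (-2)-3 = -5
j=4: total = (-5)-4 = -9
j=5: total = (-9)-5 = -14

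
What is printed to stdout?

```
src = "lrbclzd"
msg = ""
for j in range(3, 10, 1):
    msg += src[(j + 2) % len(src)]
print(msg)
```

j=3: add src[5]='z' → 'z'
j=4: add src[6]='d' → 'zd'
j=5: add src[0]='l' → 'zdl'
j=6: add src[1]='r' → 'zdlr'
j=7: add src[2]='b' → 'zdlrb'
j=8: add src[3]='c' → 'zdlrbc'
j=9: add src[4]='l' → 'zdlrbcl'

zdlrbcl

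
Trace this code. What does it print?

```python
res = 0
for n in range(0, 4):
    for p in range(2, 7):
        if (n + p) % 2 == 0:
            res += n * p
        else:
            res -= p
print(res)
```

16

n=0,p=2: even sum, res = 0+0 = 0
n=0,p=3: odd sum, res = 0-3 = -3
n=0,p=4: even sum, res = (-3)+0 = -3
n=0,p=5: odd sum, res = (-3)-5 = -8
n=0,p=6: even sum, res = (-8)+0 = -8
n=1,p=2: odd sum, res = (-8)-2 = -10
n=1,p=3: even sum, res = (-10)+3 = -7
n=1,p=4: odd sum, res = (-7)-4 = -11
n=1,p=5: even sum, res = (-11)+5 = -6
n=1,p=6: odd sum, res = (-6)-6 = -12
n=2,p=2: even sum, res = (-12)+4 = -8
n=2,p=3: odd sum, res = (-8)-3 = -11
n=2,p=4: even sum, res = (-11)+8 = -3
n=2,p=5: odd sum, res = (-3)-5 = -8
n=2,p=6: even sum, res = (-8)+12 = 4
n=3,p=2: odd sum, res = 4-2 = 2
n=3,p=3: even sum, res = 2+9 = 11
n=3,p=4: odd sum, res = 11-4 = 7
n=3,p=5: even sum, res = 7+15 = 22
n=3,p=6: odd sum, res = 22-6 = 16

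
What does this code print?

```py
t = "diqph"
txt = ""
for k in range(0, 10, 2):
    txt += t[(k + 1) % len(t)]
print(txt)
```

k=0: add t[1]='i' → 'i'
k=2: add t[3]='p' → 'ip'
k=4: add t[0]='d' → 'ipd'
k=6: add t[2]='q' → 'ipdq'
k=8: add t[4]='h' → 'ipdqh'

ipdqh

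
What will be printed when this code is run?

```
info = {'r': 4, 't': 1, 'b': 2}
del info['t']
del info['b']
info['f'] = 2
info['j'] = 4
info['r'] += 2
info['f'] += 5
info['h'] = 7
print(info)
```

{'r': 6, 'f': 7, 'j': 4, 'h': 7}

del 't' → {'r': 4, 'b': 2}
del 'b' → {'r': 4}
info['f'] = 2 → {'r': 4, 'f': 2}
info['j'] = 4 → {'r': 4, 'f': 2, 'j': 4}
info['r'] = 4+2 = 6 → {'r': 6, 'f': 2, 'j': 4}
info['f'] = 2+5 = 7 → {'r': 6, 'f': 7, 'j': 4}
info['h'] = 7 → {'r': 6, 'f': 7, 'j': 4, 'h': 7}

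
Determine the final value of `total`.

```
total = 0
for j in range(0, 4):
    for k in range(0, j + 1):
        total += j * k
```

25

j=0,k=0: total = 0+0 = 0
j=1,k=0: total = 0+0 = 0
j=1,k=1: total = 0+1 = 1
j=2,k=0: total = 1+0 = 1
j=2,k=1: total = 1+2 = 3
j=2,k=2: total = 3+4 = 7
j=3,k=0: total = 7+0 = 7
j=3,k=1: total = 7+3 = 10
j=3,k=2: total = 10+6 = 16
j=3,k=3: total = 16+9 = 25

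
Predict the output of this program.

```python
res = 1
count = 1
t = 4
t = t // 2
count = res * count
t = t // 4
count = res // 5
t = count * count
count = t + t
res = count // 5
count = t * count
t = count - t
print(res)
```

0

t = 4//2 = 2
count = 1*1 = 1
t = 2//4 = 0
count = 1//5 = 0
t = 0*0 = 0
count = 0+0 = 0
res = 0//5 = 0
count = 0*0 = 0
t = 0-0 = 0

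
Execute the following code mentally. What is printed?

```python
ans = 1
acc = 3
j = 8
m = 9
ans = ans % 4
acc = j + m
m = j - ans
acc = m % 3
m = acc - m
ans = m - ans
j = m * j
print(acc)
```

1

ans = 1%4 = 1
acc = 8+9 = 17
m = 8-1 = 7
acc = 7%3 = 1
m = 1-7 = -6
ans = (-6)-1 = -7
j = (-6)*8 = -48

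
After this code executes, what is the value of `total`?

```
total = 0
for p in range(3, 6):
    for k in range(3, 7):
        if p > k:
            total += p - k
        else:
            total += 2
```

p=3,k=3: not 3>3, total = 0+2 = 2
p=3,k=4: not 3>4, total = 2+2 = 4
p=3,k=5: not 3>5, total = 4+2 = 6
p=3,k=6: not 3>6, total = 6+2 = 8
p=4,k=3: 4>3, total = 8+1 = 9
p=4,k=4: not 4>4, total = 9+2 = 11
p=4,k=5: not 4>5, total = 11+2 = 13
p=4,k=6: not 4>6, total = 13+2 = 15
p=5,k=3: 5>3, total = 15+2 = 17
p=5,k=4: 5>4, total = 17+1 = 18
p=5,k=5: not 5>5, total = 18+2 = 20
p=5,k=6: not 5>6, total = 20+2 = 22

22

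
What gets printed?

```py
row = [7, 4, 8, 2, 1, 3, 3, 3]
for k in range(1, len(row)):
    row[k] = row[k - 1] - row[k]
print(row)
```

k=1: row[1] = 7-4 = 3 → [7, 3, 8, 2, 1, 3, 3, 3]
k=2: row[2] = 3-8 = -5 → [7, 3, -5, 2, 1, 3, 3, 3]
k=3: row[3] = (-5)-2 = -7 → [7, 3, -5, -7, 1, 3, 3, 3]
k=4: row[4] = (-7)-1 = -8 → [7, 3, -5, -7, -8, 3, 3, 3]
k=5: row[5] = (-8)-3 = -11 → [7, 3, -5, -7, -8, -11, 3, 3]
k=6: row[6] = (-11)-3 = -14 → [7, 3, -5, -7, -8, -11, -14, 3]
k=7: row[7] = (-14)-3 = -17 → [7, 3, -5, -7, -8, -11, -14, -17]

[7, 3, -5, -7, -8, -11, -14, -17]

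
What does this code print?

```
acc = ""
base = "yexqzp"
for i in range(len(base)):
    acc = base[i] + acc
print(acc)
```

i=0: prepend 'y' → 'y'
i=1: prepend 'e' → 'ey'
i=2: prepend 'x' → 'xey'
i=3: prepend 'q' → 'qxey'
i=4: prepend 'z' → 'zqxey'
i=5: prepend 'p' → 'pzqxey'

pzqxey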